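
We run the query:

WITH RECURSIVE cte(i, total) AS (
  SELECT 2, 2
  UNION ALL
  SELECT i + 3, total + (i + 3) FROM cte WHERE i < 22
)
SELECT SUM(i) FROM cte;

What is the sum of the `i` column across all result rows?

100

Base: i=2, total=2.
Iteration 1: 2 < 22 holds -> i = 2 + 3 = 5, total = 2 + 5 = 7.
Iteration 2: 5 < 22 holds -> i = 5 + 3 = 8, total = 7 + 8 = 15.
Iteration 3: 8 < 22 holds -> i = 8 + 3 = 11, total = 15 + 11 = 26.
Iteration 4: 11 < 22 holds -> i = 11 + 3 = 14, total = 26 + 14 = 40.
Iteration 5: 14 < 22 holds -> i = 14 + 3 = 17, total = 40 + 17 = 57.
Iteration 6: 17 < 22 holds -> i = 17 + 3 = 20, total = 57 + 20 = 77.
Iteration 7: 20 < 22 holds -> i = 20 + 3 = 23, total = 77 + 23 = 100.
Iteration 8: 23 < 22 fails; recursion stops.
SUM(i) = 2 + 5 + 8 + 11 + 14 + 17 + 20 + 23 = 100.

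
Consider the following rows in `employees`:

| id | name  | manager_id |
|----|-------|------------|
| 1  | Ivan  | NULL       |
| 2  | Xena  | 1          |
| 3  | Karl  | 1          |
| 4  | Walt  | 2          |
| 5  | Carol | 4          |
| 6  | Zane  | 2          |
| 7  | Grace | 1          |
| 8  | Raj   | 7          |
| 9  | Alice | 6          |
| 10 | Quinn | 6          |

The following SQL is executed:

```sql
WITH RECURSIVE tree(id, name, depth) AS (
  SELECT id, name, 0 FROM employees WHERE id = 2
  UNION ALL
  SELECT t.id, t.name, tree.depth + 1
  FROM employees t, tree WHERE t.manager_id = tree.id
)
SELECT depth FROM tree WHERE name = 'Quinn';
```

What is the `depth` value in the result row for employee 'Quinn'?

Base: id=2 (Xena) at depth 0.
Iteration 1: rows with manager_id in {2} -> Walt (id 4, depth 1), Zane (id 6, depth 1).
Iteration 2: rows with manager_id in {4,6} -> Carol (id 5, depth 2), Alice (id 9, depth 2), Quinn (id 10, depth 2).
Iteration 3: no rows with manager_id in {5,9,10}; recursion stops.

2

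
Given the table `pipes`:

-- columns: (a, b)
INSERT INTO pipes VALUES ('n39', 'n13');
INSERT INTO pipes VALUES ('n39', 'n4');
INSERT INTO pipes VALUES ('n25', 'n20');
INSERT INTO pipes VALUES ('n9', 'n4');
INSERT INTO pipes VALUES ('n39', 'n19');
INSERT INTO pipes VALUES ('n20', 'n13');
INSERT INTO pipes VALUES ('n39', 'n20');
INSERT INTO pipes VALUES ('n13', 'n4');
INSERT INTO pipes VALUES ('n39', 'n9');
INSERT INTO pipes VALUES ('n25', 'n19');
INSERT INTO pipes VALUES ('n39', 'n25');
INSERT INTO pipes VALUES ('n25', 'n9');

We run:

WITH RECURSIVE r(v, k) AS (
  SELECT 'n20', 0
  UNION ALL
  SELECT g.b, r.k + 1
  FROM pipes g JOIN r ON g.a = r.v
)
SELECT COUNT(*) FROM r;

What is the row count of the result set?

Base: (n20, k=0).
Iteration 1: edges from {n20} -> (n13, k=1).
Iteration 2: edges from {n13} -> (n4, k=2).
Iteration 3: no outgoing edges from {n4}; recursion stops.
Total rows emitted: 3.

3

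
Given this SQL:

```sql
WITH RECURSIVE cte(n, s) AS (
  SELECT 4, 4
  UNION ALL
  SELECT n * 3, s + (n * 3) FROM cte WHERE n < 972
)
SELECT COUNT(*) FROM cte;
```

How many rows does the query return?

6

Base: n=4, s=4.
Iteration 1: 4 < 972 holds -> n = 4 * 3 = 12, s = 4 + 12 = 16.
Iteration 2: 12 < 972 holds -> n = 12 * 3 = 36, s = 16 + 36 = 52.
Iteration 3: 36 < 972 holds -> n = 36 * 3 = 108, s = 52 + 108 = 160.
Iteration 4: 108 < 972 holds -> n = 108 * 3 = 324, s = 160 + 324 = 484.
Iteration 5: 324 < 972 holds -> n = 324 * 3 = 972, s = 484 + 972 = 1456.
Iteration 6: 972 < 972 fails; recursion stops.
Total rows emitted: 6.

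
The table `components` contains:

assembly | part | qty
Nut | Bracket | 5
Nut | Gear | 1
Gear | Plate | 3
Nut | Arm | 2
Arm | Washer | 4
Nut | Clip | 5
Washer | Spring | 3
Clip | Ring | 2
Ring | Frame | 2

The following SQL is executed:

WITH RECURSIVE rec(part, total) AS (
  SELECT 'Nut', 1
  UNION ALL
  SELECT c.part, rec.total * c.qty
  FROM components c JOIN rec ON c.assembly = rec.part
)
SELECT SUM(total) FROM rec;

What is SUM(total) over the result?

79

Base: (Nut, total=1).
Iteration 1: components of {Nut} -> Arm = 1*2 = 2, Bracket = 1*5 = 5, Clip = 1*5 = 5, Gear = 1*1 = 1.
Iteration 2: components of {Arm,Bracket,Clip,Gear} -> Plate = 1*3 = 3, Ring = 5*2 = 10, Washer = 2*4 = 8.
Iteration 3: components of {Plate,Ring,Washer} -> Frame = 10*2 = 20, Spring = 8*3 = 24.
Iteration 4: no further components; recursion stops.
SUM(total) = 1 + 5 + 1 + 2 + 5 + 3 + 8 + 10 + 24 + 20 = 79.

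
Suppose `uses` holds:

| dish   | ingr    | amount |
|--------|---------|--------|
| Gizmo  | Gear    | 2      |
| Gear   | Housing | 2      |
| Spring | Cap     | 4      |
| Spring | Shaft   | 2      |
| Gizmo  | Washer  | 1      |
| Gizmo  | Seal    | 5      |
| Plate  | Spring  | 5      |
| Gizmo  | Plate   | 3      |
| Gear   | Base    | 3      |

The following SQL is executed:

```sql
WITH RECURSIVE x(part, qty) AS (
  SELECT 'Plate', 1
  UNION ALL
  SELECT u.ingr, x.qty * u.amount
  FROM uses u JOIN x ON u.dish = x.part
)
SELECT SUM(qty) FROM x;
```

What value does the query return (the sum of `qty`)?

Base: (Plate, qty=1).
Iteration 1: components of {Plate} -> Spring = 1*5 = 5.
Iteration 2: components of {Spring} -> Cap = 5*4 = 20, Shaft = 5*2 = 10.
Iteration 3: no further components; recursion stops.
SUM(qty) = 1 + 5 + 20 + 10 = 36.

36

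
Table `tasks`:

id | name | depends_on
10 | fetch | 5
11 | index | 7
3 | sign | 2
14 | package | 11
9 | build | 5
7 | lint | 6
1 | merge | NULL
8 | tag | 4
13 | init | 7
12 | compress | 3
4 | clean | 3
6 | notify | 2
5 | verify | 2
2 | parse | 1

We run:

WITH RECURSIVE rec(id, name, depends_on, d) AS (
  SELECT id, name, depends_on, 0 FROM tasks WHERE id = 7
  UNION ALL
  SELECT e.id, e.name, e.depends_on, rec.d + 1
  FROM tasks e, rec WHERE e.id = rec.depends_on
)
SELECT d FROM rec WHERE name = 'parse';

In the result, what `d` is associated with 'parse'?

2

Base: id=7 (lint), depends_on=6, d 0.
Iteration 1: join on id=6 -> notify (id 6, depends_on=2, d 1).
Iteration 2: join on id=2 -> parse (id 2, depends_on=1, d 2).
Iteration 3: join on id=1 -> merge (id 1, depends_on=NULL, d 3).
Iteration 4: depends_on is NULL; no match; recursion stops.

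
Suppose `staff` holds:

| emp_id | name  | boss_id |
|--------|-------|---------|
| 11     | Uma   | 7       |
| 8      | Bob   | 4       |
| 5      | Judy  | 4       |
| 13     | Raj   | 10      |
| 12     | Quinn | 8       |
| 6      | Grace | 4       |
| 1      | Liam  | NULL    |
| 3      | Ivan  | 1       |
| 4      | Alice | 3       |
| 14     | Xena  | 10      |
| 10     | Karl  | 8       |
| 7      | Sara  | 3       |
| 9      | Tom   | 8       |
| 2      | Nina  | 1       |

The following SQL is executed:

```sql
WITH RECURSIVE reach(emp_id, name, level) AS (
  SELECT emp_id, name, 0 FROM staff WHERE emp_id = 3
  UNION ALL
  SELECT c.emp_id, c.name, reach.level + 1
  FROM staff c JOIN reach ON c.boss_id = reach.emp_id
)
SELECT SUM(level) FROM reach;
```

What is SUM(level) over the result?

27

Base: emp_id=3 (Ivan) at level 0.
Iteration 1: rows with boss_id in {3} -> Alice (id 4, level 1), Sara (id 7, level 1).
Iteration 2: rows with boss_id in {4,7} -> Judy (id 5, level 2), Grace (id 6, level 2), Bob (id 8, level 2), Uma (id 11, level 2).
Iteration 3: rows with boss_id in {5,6,8,11} -> Tom (id 9, level 3), Karl (id 10, level 3), Quinn (id 12, level 3).
Iteration 4: rows with boss_id in {9,10,12} -> Raj (id 13, level 4), Xena (id 14, level 4).
Iteration 5: no rows with boss_id in {13,14}; recursion stops.
SUM(level) = 0 + 1 + 1 + 2 + 2 + 2 + 2 + 3 + 3 + 3 + 4 + 4 = 27.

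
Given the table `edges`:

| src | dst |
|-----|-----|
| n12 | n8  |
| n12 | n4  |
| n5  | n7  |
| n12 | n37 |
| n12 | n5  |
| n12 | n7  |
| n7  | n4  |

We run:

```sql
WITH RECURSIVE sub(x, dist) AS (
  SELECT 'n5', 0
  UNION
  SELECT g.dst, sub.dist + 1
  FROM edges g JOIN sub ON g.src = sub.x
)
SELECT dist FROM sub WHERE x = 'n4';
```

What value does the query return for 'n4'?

2

Base: (n5, dist=0).
Iteration 1: edges from {n5} -> (n7, dist=1).
Iteration 2: edges from {n7} -> (n4, dist=2).
Iteration 3: no outgoing edges from {n4}; recursion stops.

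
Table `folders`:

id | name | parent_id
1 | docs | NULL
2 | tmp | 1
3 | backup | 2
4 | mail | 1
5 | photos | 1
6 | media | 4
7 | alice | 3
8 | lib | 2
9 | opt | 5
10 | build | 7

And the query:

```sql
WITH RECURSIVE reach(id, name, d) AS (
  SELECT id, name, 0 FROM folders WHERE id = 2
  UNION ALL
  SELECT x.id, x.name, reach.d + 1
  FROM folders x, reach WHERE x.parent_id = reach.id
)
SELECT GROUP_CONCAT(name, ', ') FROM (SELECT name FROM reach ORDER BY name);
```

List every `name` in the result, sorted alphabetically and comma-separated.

Base: id=2 (tmp) at d 0.
Iteration 1: rows with parent_id in {2} -> backup (id 3, d 1), lib (id 8, d 1).
Iteration 2: rows with parent_id in {3,8} -> alice (id 7, d 2).
Iteration 3: rows with parent_id in {7} -> build (id 10, d 3).
Iteration 4: no rows with parent_id in {10}; recursion stops.

alice, backup, build, lib, tmp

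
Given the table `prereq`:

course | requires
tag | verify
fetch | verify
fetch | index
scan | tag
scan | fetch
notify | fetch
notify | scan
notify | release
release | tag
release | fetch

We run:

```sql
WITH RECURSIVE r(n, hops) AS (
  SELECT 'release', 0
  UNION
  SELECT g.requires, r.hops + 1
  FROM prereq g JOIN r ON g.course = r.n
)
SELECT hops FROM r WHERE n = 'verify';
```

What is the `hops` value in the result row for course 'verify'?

2

Base: (release, hops=0).
Iteration 1: edges from {release} -> (fetch, hops=1), (tag, hops=1).
Iteration 2: edges from {fetch,tag} -> (index, hops=2), (verify, hops=2). [UNION drops 1 duplicate row(s)]
Iteration 3: no outgoing edges from {index,verify}; recursion stops.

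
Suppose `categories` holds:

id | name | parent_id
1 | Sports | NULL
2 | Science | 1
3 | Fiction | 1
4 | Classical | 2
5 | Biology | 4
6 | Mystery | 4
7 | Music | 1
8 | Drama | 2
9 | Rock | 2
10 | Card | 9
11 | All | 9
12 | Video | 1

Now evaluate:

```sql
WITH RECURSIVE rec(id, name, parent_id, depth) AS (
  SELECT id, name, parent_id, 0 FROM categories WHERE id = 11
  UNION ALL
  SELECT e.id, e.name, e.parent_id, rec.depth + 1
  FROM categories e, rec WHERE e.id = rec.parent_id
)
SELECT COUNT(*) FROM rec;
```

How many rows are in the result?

4

Base: id=11 (All), parent_id=9, depth 0.
Iteration 1: join on id=9 -> Rock (id 9, parent_id=2, depth 1).
Iteration 2: join on id=2 -> Science (id 2, parent_id=1, depth 2).
Iteration 3: join on id=1 -> Sports (id 1, parent_id=NULL, depth 3).
Iteration 4: parent_id is NULL; no match; recursion stops.
Total rows emitted: 4.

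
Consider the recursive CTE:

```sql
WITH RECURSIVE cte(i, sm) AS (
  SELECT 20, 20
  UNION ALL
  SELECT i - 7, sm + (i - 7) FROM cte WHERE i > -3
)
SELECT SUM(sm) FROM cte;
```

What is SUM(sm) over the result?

Base: i=20, sm=20.
Iteration 1: 20 > -3 holds -> i = 20 - 7 = 13, sm = 20 + 13 = 33.
Iteration 2: 13 > -3 holds -> i = 13 - 7 = 6, sm = 33 + 6 = 39.
Iteration 3: 6 > -3 holds -> i = 6 - 7 = -1, sm = 39 + -1 = 38.
Iteration 4: -1 > -3 holds -> i = -1 - 7 = -8, sm = 38 + -8 = 30.
Iteration 5: -8 > -3 fails; recursion stops.
SUM(sm) = 20 + 33 + 39 + 38 + 30 = 160.

160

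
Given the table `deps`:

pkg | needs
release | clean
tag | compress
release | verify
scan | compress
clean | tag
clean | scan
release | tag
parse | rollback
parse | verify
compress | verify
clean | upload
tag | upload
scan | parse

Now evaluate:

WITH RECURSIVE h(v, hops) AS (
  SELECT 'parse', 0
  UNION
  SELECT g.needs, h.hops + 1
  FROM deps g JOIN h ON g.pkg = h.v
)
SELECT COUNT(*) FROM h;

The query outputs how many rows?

3

Base: (parse, hops=0).
Iteration 1: edges from {parse} -> (rollback, hops=1), (verify, hops=1).
Iteration 2: no outgoing edges from {rollback,verify}; recursion stops.
Total rows emitted: 3.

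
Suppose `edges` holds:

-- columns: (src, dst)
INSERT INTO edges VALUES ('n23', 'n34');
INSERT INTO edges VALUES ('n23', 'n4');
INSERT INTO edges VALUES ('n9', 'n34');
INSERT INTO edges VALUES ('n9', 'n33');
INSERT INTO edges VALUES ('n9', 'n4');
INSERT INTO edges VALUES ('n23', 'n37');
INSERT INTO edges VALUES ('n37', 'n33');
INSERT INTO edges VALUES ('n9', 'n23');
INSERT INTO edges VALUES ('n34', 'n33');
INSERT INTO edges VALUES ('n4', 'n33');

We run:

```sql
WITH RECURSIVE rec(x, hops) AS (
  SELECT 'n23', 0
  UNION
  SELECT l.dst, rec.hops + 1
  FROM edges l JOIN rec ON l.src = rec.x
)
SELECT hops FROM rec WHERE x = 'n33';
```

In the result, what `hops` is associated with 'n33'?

2

Base: (n23, hops=0).
Iteration 1: edges from {n23} -> (n34, hops=1), (n37, hops=1), (n4, hops=1).
Iteration 2: edges from {n34,n37,n4} -> (n33, hops=2). [UNION drops 2 duplicate row(s)]
Iteration 3: no outgoing edges from {n33}; recursion stops.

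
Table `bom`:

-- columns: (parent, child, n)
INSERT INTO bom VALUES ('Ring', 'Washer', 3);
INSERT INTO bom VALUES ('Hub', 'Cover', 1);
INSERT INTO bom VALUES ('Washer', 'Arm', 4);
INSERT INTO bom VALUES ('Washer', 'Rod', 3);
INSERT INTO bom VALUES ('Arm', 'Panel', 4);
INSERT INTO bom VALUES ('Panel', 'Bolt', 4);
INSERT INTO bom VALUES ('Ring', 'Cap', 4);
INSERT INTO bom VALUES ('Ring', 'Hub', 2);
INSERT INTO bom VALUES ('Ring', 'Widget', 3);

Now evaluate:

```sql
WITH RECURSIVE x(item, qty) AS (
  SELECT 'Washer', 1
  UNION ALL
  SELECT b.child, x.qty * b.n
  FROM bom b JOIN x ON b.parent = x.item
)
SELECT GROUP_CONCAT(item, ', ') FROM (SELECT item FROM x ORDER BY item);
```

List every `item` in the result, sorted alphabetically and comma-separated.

Base: (Washer, qty=1).
Iteration 1: components of {Washer} -> Arm = 1*4 = 4, Rod = 1*3 = 3.
Iteration 2: components of {Arm,Rod} -> Panel = 4*4 = 16.
Iteration 3: components of {Panel} -> Bolt = 16*4 = 64.
Iteration 4: no further components; recursion stops.

Arm, Bolt, Panel, Rod, Washer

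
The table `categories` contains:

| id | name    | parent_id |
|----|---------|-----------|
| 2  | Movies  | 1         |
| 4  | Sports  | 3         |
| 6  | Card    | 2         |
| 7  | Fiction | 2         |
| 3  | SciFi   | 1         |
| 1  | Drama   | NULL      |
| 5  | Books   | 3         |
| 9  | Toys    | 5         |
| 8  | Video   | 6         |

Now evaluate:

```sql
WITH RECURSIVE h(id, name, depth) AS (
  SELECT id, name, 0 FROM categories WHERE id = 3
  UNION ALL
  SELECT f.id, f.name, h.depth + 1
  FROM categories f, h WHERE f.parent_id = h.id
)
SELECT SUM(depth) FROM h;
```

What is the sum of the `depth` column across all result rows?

4

Base: id=3 (SciFi) at depth 0.
Iteration 1: rows with parent_id in {3} -> Sports (id 4, depth 1), Books (id 5, depth 1).
Iteration 2: rows with parent_id in {4,5} -> Toys (id 9, depth 2).
Iteration 3: no rows with parent_id in {9}; recursion stops.
SUM(depth) = 0 + 1 + 1 + 2 = 4.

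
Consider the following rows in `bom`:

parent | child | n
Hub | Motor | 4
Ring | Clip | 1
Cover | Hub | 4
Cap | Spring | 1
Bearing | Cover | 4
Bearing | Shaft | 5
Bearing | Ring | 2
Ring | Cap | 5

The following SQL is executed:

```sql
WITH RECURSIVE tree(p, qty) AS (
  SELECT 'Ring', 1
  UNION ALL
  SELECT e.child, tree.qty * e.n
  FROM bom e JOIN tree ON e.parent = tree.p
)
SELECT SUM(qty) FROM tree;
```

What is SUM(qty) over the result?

12

Base: (Ring, qty=1).
Iteration 1: components of {Ring} -> Cap = 1*5 = 5, Clip = 1*1 = 1.
Iteration 2: components of {Cap,Clip} -> Spring = 5*1 = 5.
Iteration 3: no further components; recursion stops.
SUM(qty) = 1 + 1 + 5 + 5 = 12.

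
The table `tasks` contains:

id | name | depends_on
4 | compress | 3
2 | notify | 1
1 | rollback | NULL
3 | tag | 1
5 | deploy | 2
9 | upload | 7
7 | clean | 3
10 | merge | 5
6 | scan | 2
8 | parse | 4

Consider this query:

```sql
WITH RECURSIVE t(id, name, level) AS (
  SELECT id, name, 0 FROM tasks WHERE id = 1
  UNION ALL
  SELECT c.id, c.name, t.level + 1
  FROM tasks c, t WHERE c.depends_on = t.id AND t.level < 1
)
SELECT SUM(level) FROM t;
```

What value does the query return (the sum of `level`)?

Base: id=1 (rollback) at level 0.
Iteration 1: rows with depends_on in {1} -> notify (id 2, level 1), tag (id 3, level 1).
Iteration 2: level < 1 fails for all current rows; recursion stops.
SUM(level) = 0 + 1 + 1 = 2.

2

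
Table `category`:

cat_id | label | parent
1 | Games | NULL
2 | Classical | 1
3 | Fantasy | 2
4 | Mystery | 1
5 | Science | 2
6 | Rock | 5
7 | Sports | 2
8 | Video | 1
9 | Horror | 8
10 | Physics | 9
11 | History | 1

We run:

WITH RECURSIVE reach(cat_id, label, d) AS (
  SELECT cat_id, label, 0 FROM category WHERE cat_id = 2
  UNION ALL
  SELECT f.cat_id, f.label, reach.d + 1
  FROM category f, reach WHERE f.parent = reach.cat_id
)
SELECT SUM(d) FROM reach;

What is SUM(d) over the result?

Base: cat_id=2 (Classical) at d 0.
Iteration 1: rows with parent in {2} -> Fantasy (id 3, d 1), Science (id 5, d 1), Sports (id 7, d 1).
Iteration 2: rows with parent in {3,5,7} -> Rock (id 6, d 2).
Iteration 3: no rows with parent in {6}; recursion stops.
SUM(d) = 0 + 1 + 1 + 1 + 2 = 5.

5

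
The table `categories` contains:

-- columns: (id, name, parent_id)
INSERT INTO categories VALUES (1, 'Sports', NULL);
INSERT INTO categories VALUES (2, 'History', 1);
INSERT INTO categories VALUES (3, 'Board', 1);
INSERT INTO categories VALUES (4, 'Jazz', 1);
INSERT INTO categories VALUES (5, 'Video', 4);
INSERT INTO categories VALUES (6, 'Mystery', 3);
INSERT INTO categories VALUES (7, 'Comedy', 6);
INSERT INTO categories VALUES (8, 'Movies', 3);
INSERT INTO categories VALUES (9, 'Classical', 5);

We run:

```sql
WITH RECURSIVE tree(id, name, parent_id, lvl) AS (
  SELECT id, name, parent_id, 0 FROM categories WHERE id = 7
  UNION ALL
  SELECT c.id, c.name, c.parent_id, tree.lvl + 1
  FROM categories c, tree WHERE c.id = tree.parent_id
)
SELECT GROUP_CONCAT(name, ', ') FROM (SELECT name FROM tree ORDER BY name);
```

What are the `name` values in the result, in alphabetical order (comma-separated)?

Base: id=7 (Comedy), parent_id=6, lvl 0.
Iteration 1: join on id=6 -> Mystery (id 6, parent_id=3, lvl 1).
Iteration 2: join on id=3 -> Board (id 3, parent_id=1, lvl 2).
Iteration 3: join on id=1 -> Sports (id 1, parent_id=NULL, lvl 3).
Iteration 4: parent_id is NULL; no match; recursion stops.

Board, Comedy, Mystery, Sports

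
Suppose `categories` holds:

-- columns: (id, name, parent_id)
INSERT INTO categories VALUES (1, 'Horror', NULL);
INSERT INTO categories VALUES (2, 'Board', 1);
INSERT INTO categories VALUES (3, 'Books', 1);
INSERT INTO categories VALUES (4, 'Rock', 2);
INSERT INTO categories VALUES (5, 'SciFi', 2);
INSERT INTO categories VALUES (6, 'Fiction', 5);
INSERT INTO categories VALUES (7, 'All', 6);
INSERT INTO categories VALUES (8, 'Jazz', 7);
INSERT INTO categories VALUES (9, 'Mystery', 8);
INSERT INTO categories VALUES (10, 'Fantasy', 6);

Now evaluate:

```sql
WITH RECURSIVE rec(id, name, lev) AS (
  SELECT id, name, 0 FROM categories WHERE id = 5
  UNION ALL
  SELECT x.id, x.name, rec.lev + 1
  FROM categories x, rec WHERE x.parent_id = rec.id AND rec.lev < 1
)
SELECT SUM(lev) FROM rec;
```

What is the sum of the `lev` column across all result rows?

Base: id=5 (SciFi) at lev 0.
Iteration 1: rows with parent_id in {5} -> Fiction (id 6, lev 1).
Iteration 2: lev < 1 fails for all current rows; recursion stops.
SUM(lev) = 0 + 1 = 1.

1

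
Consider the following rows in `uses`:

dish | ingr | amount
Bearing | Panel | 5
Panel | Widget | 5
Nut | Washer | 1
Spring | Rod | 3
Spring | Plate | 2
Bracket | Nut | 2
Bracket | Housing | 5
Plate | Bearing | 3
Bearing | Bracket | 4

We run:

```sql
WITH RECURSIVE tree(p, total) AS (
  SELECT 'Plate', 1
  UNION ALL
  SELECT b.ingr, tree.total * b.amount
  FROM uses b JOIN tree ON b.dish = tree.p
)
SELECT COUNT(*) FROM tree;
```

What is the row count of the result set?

Base: (Plate, total=1).
Iteration 1: components of {Plate} -> Bearing = 1*3 = 3.
Iteration 2: components of {Bearing} -> Bracket = 3*4 = 12, Panel = 3*5 = 15.
Iteration 3: components of {Bracket,Panel} -> Housing = 12*5 = 60, Nut = 12*2 = 24, Widget = 15*5 = 75.
Iteration 4: components of {Housing,Nut,Widget} -> Washer = 24*1 = 24.
Iteration 5: no further components; recursion stops.
Total rows emitted: 8.

8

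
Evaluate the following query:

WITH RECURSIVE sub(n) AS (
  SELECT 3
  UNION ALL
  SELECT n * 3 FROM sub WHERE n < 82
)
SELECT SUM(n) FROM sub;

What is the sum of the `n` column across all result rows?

363

Base: n=3.
Iteration 1: 3 < 82 holds -> n = 3 * 3 = 9.
Iteration 2: 9 < 82 holds -> n = 9 * 3 = 27.
Iteration 3: 27 < 82 holds -> n = 27 * 3 = 81.
Iteration 4: 81 < 82 holds -> n = 81 * 3 = 243.
Iteration 5: 243 < 82 fails; recursion stops.
SUM(n) = 3 + 9 + 27 + 81 + 243 = 363.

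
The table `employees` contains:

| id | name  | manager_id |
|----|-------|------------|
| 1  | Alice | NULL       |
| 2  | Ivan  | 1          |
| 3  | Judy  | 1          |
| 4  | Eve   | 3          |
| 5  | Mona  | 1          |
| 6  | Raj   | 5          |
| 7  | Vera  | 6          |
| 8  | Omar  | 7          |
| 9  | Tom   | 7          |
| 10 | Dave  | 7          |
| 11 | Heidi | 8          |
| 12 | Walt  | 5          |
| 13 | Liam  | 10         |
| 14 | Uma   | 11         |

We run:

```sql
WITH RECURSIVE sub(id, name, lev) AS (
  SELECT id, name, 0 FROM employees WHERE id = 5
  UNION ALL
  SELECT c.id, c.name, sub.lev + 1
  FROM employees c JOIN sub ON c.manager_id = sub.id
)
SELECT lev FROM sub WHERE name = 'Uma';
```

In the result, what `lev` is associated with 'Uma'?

Base: id=5 (Mona) at lev 0.
Iteration 1: rows with manager_id in {5} -> Raj (id 6, lev 1), Walt (id 12, lev 1).
Iteration 2: rows with manager_id in {6,12} -> Vera (id 7, lev 2).
Iteration 3: rows with manager_id in {7} -> Omar (id 8, lev 3), Tom (id 9, lev 3), Dave (id 10, lev 3).
Iteration 4: rows with manager_id in {8,9,10} -> Heidi (id 11, lev 4), Liam (id 13, lev 4).
Iteration 5: rows with manager_id in {11,13} -> Uma (id 14, lev 5).
Iteration 6: no rows with manager_id in {14}; recursion stops.

5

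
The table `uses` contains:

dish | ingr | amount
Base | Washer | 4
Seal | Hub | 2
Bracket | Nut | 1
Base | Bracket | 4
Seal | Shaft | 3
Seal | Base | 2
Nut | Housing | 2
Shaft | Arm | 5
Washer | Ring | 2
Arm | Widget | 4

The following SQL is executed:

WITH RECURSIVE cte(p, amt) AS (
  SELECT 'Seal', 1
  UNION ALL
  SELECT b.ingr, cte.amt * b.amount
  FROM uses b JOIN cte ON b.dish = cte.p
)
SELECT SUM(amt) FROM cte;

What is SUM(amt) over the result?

Base: (Seal, amt=1).
Iteration 1: components of {Seal} -> Base = 1*2 = 2, Hub = 1*2 = 2, Shaft = 1*3 = 3.
Iteration 2: components of {Base,Hub,Shaft} -> Arm = 3*5 = 15, Bracket = 2*4 = 8, Washer = 2*4 = 8.
Iteration 3: components of {Arm,Bracket,Washer} -> Nut = 8*1 = 8, Ring = 8*2 = 16, Widget = 15*4 = 60.
Iteration 4: components of {Nut,Ring,Widget} -> Housing = 8*2 = 16.
Iteration 5: no further components; recursion stops.
SUM(amt) = 1 + 3 + 2 + 2 + 15 + 8 + 8 + 60 + 16 + 8 + 16 = 139.

139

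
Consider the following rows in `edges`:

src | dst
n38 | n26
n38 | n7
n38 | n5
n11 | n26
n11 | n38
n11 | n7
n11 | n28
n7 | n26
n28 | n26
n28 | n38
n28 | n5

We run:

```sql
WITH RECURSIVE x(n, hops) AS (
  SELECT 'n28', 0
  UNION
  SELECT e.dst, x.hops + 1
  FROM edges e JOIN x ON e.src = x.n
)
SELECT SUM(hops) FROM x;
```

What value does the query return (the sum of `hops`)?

Base: (n28, hops=0).
Iteration 1: edges from {n28} -> (n26, hops=1), (n38, hops=1), (n5, hops=1).
Iteration 2: edges from {n26,n38,n5} -> (n26, hops=2), (n5, hops=2), (n7, hops=2).
Iteration 3: edges from {n26,n5,n7} -> (n26, hops=3).
Iteration 4: no outgoing edges from {n26}; recursion stops.
SUM(hops) = 0 + 1 + 1 + 1 + 2 + 2 + 2 + 3 = 12.

12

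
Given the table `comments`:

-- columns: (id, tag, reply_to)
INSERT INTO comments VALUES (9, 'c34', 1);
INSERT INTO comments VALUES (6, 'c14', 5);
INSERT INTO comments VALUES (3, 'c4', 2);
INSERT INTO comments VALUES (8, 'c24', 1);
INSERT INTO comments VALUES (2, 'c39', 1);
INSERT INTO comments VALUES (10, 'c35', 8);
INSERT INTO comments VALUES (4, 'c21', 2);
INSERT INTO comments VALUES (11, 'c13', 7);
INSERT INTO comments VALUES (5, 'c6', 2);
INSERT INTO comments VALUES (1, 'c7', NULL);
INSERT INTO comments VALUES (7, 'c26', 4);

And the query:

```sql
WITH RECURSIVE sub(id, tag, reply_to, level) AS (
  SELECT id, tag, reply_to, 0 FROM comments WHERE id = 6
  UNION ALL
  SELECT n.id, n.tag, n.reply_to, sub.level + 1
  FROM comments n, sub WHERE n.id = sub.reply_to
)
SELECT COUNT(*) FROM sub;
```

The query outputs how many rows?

Base: id=6 (c14), reply_to=5, level 0.
Iteration 1: join on id=5 -> c6 (id 5, reply_to=2, level 1).
Iteration 2: join on id=2 -> c39 (id 2, reply_to=1, level 2).
Iteration 3: join on id=1 -> c7 (id 1, reply_to=NULL, level 3).
Iteration 4: reply_to is NULL; no match; recursion stops.
Total rows emitted: 4.

4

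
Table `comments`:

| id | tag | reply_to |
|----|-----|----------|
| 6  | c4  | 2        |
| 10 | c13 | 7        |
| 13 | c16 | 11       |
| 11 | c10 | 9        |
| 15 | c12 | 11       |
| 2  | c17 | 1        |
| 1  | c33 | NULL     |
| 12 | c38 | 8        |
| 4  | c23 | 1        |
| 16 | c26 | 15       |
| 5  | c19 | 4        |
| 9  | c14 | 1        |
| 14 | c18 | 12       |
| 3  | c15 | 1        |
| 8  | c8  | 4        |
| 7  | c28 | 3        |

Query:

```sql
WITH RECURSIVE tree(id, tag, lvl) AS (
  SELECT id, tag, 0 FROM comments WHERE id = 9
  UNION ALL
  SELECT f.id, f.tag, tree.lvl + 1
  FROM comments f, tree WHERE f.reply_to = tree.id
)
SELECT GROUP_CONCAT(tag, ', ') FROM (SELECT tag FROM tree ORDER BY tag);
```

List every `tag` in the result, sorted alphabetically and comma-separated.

Base: id=9 (c14) at lvl 0.
Iteration 1: rows with reply_to in {9} -> c10 (id 11, lvl 1).
Iteration 2: rows with reply_to in {11} -> c16 (id 13, lvl 2), c12 (id 15, lvl 2).
Iteration 3: rows with reply_to in {13,15} -> c26 (id 16, lvl 3).
Iteration 4: no rows with reply_to in {16}; recursion stops.

c10, c12, c14, c16, c26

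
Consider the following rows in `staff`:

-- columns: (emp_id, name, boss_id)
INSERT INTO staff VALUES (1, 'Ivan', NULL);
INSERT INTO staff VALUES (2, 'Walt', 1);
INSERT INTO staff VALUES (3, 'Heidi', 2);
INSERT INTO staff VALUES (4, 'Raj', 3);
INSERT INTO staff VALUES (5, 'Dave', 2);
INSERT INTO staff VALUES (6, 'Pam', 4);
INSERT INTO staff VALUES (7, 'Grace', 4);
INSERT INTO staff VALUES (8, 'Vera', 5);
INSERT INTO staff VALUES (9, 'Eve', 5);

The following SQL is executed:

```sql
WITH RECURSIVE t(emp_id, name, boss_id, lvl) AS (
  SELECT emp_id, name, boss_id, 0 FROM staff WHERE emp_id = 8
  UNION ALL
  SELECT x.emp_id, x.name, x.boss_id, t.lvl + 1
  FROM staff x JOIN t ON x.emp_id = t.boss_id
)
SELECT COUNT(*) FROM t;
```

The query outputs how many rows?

4

Base: emp_id=8 (Vera), boss_id=5, lvl 0.
Iteration 1: join on emp_id=5 -> Dave (id 5, boss_id=2, lvl 1).
Iteration 2: join on emp_id=2 -> Walt (id 2, boss_id=1, lvl 2).
Iteration 3: join on emp_id=1 -> Ivan (id 1, boss_id=NULL, lvl 3).
Iteration 4: boss_id is NULL; no match; recursion stops.
Total rows emitted: 4.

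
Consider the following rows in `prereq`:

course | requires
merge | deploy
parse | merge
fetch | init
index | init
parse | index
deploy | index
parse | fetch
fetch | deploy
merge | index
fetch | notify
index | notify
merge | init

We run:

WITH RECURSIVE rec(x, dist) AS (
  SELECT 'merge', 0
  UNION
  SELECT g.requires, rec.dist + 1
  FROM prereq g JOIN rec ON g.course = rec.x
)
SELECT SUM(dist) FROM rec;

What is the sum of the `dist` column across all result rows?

Base: (merge, dist=0).
Iteration 1: edges from {merge} -> (deploy, dist=1), (index, dist=1), (init, dist=1).
Iteration 2: edges from {deploy,index,init} -> (index, dist=2), (init, dist=2), (notify, dist=2).
Iteration 3: edges from {index,init,notify} -> (init, dist=3), (notify, dist=3).
Iteration 4: no outgoing edges from {init,notify}; recursion stops.
SUM(dist) = 0 + 1 + 1 + 1 + 2 + 2 + 2 + 3 + 3 = 15.

15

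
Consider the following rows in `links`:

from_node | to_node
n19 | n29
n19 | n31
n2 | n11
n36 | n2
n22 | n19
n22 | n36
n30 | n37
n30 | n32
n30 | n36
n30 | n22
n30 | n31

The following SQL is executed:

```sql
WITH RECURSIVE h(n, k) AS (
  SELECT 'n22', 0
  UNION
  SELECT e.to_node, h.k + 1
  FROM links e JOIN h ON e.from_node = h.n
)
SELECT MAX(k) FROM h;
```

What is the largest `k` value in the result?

3

Base: (n22, k=0).
Iteration 1: edges from {n22} -> (n19, k=1), (n36, k=1).
Iteration 2: edges from {n19,n36} -> (n2, k=2), (n29, k=2), (n31, k=2).
Iteration 3: edges from {n2,n29,n31} -> (n11, k=3).
Iteration 4: no outgoing edges from {n11}; recursion stops.
k values: 0, 1, 1, 2, 2, 2, 3; the maximum is 3.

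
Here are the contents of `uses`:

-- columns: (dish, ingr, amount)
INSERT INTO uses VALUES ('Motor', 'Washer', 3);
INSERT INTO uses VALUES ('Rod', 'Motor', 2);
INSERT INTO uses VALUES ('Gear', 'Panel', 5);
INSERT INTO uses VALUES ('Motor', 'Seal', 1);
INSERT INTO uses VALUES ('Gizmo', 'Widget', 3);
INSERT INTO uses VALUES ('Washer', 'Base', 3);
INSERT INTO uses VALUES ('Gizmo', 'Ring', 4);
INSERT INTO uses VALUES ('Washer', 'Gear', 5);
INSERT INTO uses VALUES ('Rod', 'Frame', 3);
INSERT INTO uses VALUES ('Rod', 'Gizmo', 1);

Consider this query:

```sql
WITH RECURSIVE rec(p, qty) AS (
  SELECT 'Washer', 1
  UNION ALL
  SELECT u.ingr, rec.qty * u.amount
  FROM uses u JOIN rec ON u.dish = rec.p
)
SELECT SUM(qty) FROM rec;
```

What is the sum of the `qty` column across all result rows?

34

Base: (Washer, qty=1).
Iteration 1: components of {Washer} -> Base = 1*3 = 3, Gear = 1*5 = 5.
Iteration 2: components of {Base,Gear} -> Panel = 5*5 = 25.
Iteration 3: no further components; recursion stops.
SUM(qty) = 1 + 3 + 5 + 25 = 34.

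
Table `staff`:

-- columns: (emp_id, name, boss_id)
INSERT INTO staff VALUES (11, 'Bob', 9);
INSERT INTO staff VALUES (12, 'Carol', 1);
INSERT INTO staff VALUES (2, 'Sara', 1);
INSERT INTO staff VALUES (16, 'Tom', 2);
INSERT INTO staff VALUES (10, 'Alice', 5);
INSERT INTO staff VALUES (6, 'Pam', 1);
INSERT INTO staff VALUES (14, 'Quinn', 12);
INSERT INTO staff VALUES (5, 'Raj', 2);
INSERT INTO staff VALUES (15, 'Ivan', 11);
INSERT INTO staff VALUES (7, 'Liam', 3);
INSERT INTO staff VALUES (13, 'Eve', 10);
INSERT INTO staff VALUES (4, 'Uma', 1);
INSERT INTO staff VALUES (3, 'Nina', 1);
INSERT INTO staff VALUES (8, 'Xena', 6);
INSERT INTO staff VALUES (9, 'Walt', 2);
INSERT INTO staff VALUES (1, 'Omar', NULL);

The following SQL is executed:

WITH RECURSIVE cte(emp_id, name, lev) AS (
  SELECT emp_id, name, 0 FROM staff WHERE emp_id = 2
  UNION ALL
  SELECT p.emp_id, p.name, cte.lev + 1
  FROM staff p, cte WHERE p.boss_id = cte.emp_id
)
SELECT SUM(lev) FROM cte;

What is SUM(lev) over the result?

Base: emp_id=2 (Sara) at lev 0.
Iteration 1: rows with boss_id in {2} -> Raj (id 5, lev 1), Walt (id 9, lev 1), Tom (id 16, lev 1).
Iteration 2: rows with boss_id in {5,9,16} -> Alice (id 10, lev 2), Bob (id 11, lev 2).
Iteration 3: rows with boss_id in {10,11} -> Eve (id 13, lev 3), Ivan (id 15, lev 3).
Iteration 4: no rows with boss_id in {13,15}; recursion stops.
SUM(lev) = 0 + 1 + 1 + 1 + 2 + 2 + 3 + 3 = 13.

13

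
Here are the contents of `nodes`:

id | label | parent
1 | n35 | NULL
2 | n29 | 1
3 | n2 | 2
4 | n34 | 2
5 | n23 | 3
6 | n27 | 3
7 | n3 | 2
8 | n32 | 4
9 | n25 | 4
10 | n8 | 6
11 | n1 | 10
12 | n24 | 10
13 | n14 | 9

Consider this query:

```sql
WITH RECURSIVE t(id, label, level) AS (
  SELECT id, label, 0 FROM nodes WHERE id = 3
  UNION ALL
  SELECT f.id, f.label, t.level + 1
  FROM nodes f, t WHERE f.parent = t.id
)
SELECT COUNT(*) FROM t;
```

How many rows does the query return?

6

Base: id=3 (n2) at level 0.
Iteration 1: rows with parent in {3} -> n23 (id 5, level 1), n27 (id 6, level 1).
Iteration 2: rows with parent in {5,6} -> n8 (id 10, level 2).
Iteration 3: rows with parent in {10} -> n1 (id 11, level 3), n24 (id 12, level 3).
Iteration 4: no rows with parent in {11,12}; recursion stops.
Total rows emitted: 6.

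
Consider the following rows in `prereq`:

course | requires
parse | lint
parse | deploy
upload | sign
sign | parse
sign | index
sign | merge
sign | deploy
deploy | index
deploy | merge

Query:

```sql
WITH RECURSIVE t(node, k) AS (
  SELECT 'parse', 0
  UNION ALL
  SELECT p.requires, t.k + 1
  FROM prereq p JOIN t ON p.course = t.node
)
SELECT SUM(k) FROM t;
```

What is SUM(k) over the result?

Base: (parse, k=0).
Iteration 1: edges from {parse} -> (deploy, k=1), (lint, k=1).
Iteration 2: edges from {deploy,lint} -> (index, k=2), (merge, k=2).
Iteration 3: no outgoing edges from {index,merge}; recursion stops.
SUM(k) = 0 + 1 + 1 + 2 + 2 = 6.

6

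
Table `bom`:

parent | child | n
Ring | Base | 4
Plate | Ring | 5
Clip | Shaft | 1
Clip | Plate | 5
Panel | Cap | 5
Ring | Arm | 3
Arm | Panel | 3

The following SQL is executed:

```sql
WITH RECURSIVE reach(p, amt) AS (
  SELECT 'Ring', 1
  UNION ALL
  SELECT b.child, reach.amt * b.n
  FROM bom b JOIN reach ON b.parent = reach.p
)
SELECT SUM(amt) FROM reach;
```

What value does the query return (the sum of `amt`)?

Base: (Ring, amt=1).
Iteration 1: components of {Ring} -> Arm = 1*3 = 3, Base = 1*4 = 4.
Iteration 2: components of {Arm,Base} -> Panel = 3*3 = 9.
Iteration 3: components of {Panel} -> Cap = 9*5 = 45.
Iteration 4: no further components; recursion stops.
SUM(amt) = 1 + 3 + 4 + 9 + 45 = 62.

62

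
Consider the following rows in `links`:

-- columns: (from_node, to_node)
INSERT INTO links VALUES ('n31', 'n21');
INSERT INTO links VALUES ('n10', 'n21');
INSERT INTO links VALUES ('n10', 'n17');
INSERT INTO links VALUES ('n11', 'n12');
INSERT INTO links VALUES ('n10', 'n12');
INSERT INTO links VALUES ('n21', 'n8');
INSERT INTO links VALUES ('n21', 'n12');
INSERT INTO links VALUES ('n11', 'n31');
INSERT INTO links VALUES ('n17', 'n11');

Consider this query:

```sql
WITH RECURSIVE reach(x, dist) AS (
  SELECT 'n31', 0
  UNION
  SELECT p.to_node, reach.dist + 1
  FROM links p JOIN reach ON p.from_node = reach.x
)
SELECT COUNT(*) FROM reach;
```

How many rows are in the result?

4

Base: (n31, dist=0).
Iteration 1: edges from {n31} -> (n21, dist=1).
Iteration 2: edges from {n21} -> (n12, dist=2), (n8, dist=2).
Iteration 3: no outgoing edges from {n12,n8}; recursion stops.
Total rows emitted: 4.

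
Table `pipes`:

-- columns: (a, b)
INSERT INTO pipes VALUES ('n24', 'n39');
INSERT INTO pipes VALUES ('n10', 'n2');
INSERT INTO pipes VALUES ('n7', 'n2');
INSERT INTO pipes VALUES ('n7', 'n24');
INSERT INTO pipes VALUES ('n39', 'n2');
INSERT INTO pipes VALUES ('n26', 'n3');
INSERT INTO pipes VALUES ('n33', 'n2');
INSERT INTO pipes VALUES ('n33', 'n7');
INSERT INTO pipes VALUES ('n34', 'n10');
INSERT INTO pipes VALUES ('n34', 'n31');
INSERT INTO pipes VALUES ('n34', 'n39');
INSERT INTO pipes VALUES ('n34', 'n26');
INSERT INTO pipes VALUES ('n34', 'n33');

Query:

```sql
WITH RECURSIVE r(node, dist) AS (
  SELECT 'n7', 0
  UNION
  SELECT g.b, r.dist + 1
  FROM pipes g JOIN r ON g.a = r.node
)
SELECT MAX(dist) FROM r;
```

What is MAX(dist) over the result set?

3

Base: (n7, dist=0).
Iteration 1: edges from {n7} -> (n2, dist=1), (n24, dist=1).
Iteration 2: edges from {n2,n24} -> (n39, dist=2).
Iteration 3: edges from {n39} -> (n2, dist=3).
Iteration 4: no outgoing edges from {n2}; recursion stops.
dist values: 0, 1, 1, 2, 3; the maximum is 3.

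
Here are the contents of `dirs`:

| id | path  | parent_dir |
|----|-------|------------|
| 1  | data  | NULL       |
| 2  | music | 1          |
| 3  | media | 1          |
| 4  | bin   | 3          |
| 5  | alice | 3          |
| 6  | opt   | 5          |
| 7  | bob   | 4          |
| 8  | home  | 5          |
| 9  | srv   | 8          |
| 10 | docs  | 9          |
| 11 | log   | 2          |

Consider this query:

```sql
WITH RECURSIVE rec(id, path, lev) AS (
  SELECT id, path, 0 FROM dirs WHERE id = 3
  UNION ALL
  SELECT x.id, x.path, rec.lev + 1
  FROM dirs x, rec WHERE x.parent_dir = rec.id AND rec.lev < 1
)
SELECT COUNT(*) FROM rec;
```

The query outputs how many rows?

3

Base: id=3 (media) at lev 0.
Iteration 1: rows with parent_dir in {3} -> bin (id 4, lev 1), alice (id 5, lev 1).
Iteration 2: lev < 1 fails for all current rows; recursion stops.
Total rows emitted: 3.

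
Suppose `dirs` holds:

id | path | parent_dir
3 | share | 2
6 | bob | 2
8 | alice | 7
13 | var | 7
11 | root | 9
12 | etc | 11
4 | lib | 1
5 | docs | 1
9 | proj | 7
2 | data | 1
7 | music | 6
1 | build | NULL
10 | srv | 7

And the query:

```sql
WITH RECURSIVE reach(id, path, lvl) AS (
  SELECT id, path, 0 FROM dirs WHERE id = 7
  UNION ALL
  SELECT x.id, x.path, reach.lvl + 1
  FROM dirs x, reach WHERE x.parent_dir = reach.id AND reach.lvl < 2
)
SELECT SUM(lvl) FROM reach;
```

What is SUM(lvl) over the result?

Base: id=7 (music) at lvl 0.
Iteration 1: rows with parent_dir in {7} -> alice (id 8, lvl 1), proj (id 9, lvl 1), srv (id 10, lvl 1), var (id 13, lvl 1).
Iteration 2: rows with parent_dir in {8,9,10,13} -> root (id 11, lvl 2).
Iteration 3: lvl < 2 fails for all current rows; recursion stops.
SUM(lvl) = 0 + 1 + 1 + 1 + 1 + 2 = 6.

6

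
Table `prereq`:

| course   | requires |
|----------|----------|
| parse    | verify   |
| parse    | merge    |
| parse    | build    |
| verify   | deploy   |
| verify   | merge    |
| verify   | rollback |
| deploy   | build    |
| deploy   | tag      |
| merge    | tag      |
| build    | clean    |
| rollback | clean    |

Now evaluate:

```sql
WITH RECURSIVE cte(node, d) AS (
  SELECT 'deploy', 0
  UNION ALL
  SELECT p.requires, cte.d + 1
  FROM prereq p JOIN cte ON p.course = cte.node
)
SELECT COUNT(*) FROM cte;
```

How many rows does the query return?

Base: (deploy, d=0).
Iteration 1: edges from {deploy} -> (build, d=1), (tag, d=1).
Iteration 2: edges from {build,tag} -> (clean, d=2).
Iteration 3: no outgoing edges from {clean}; recursion stops.
Total rows emitted: 4.

4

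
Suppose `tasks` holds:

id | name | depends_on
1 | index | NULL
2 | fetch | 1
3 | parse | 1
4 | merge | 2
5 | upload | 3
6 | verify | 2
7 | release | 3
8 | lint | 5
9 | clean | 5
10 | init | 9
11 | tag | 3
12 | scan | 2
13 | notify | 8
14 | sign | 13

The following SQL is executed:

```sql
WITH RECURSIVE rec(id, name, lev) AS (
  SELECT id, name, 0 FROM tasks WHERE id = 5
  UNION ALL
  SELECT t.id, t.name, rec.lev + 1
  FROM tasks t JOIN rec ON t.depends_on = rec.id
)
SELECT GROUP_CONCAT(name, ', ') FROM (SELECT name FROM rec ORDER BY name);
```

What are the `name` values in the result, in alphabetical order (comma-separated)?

Base: id=5 (upload) at lev 0.
Iteration 1: rows with depends_on in {5} -> lint (id 8, lev 1), clean (id 9, lev 1).
Iteration 2: rows with depends_on in {8,9} -> init (id 10, lev 2), notify (id 13, lev 2).
Iteration 3: rows with depends_on in {10,13} -> sign (id 14, lev 3).
Iteration 4: no rows with depends_on in {14}; recursion stops.

clean, init, lint, notify, sign, upload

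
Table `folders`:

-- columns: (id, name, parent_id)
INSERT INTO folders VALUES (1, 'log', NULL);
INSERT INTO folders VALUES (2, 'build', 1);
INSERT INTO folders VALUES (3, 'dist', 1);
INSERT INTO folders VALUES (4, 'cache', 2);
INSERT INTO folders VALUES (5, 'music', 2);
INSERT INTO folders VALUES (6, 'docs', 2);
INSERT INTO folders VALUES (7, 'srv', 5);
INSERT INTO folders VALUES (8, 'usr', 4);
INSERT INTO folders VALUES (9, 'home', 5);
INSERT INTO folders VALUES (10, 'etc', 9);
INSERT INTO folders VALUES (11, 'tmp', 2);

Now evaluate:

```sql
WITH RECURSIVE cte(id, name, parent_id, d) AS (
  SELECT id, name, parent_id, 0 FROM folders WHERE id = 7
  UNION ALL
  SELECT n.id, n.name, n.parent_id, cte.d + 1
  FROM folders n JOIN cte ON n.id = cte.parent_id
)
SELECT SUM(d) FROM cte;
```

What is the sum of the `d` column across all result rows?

Base: id=7 (srv), parent_id=5, d 0.
Iteration 1: join on id=5 -> music (id 5, parent_id=2, d 1).
Iteration 2: join on id=2 -> build (id 2, parent_id=1, d 2).
Iteration 3: join on id=1 -> log (id 1, parent_id=NULL, d 3).
Iteration 4: parent_id is NULL; no match; recursion stops.
SUM(d) = 0 + 1 + 2 + 3 = 6.

6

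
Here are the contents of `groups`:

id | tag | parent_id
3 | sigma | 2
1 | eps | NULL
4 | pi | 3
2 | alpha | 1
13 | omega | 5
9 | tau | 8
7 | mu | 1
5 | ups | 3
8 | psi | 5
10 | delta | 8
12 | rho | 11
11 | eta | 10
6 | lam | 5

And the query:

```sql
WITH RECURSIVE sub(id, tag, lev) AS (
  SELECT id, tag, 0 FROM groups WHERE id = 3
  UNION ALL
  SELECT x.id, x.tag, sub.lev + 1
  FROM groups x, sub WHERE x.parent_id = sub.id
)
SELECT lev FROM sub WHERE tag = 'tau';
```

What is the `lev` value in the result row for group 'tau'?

3

Base: id=3 (sigma) at lev 0.
Iteration 1: rows with parent_id in {3} -> pi (id 4, lev 1), ups (id 5, lev 1).
Iteration 2: rows with parent_id in {4,5} -> lam (id 6, lev 2), psi (id 8, lev 2), omega (id 13, lev 2).
Iteration 3: rows with parent_id in {6,8,13} -> tau (id 9, lev 3), delta (id 10, lev 3).
Iteration 4: rows with parent_id in {9,10} -> eta (id 11, lev 4).
Iteration 5: rows with parent_id in {11} -> rho (id 12, lev 5).
Iteration 6: no rows with parent_id in {12}; recursion stops.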